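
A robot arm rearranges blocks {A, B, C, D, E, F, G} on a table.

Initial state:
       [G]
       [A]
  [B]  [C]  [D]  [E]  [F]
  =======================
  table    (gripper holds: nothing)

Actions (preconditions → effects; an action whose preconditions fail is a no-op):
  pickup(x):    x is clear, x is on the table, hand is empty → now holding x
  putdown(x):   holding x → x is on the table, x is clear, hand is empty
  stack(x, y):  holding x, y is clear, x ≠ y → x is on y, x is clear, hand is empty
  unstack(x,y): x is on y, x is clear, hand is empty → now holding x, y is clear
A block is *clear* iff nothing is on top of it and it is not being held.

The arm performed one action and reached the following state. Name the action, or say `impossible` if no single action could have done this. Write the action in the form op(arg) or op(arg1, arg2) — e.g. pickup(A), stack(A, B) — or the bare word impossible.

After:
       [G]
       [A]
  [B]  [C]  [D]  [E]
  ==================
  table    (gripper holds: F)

pickup(F)

target: towers=[B; C/A/G; D; E] holding=F
         pickup(B) → towers=[C/A/G; D; E; F] holding=B
         pickup(F) → towers=[B; C/A/G; D; E] holding=F  ← match
     unstack(G, A) → towers=[B; C/A; D; E; F] holding=G
         pickup(D) → towers=[B; C/A/G; E; F] holding=D
         pickup(E) → towers=[B; C/A/G; D; F] holding=E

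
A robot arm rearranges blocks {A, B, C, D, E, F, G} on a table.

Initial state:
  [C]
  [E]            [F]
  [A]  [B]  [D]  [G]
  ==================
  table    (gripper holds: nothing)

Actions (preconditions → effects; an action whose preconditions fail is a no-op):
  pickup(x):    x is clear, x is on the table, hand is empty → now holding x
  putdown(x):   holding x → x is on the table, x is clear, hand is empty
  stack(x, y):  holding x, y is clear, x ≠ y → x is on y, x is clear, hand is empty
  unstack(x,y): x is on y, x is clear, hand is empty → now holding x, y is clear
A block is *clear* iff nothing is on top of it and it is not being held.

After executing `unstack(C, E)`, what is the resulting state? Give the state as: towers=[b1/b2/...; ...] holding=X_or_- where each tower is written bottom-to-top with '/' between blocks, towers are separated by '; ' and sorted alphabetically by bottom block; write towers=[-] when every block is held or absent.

before: towers=[A/E/C; B; D; G/F] holding=-
pre[unstack(C, E)]: on(C,E) yes, clear(C) yes, handempty yes
all met → apply unstack(C, E)
after:  towers=[A/E; B; D; G/F] holding=C

towers=[A/E; B; D; G/F] holding=C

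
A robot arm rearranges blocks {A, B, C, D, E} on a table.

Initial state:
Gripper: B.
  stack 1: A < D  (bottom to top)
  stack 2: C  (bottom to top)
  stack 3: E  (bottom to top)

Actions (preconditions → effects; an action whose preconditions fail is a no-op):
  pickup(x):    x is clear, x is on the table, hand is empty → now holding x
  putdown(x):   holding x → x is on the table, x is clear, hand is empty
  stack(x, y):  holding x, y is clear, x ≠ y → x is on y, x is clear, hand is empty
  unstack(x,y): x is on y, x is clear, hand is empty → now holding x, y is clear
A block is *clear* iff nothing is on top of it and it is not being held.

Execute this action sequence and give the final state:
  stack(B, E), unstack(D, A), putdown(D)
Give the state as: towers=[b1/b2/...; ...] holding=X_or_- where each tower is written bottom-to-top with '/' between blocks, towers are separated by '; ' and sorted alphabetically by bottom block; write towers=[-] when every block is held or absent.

step 1 (stack(B, E)): towers=[A/D; C; E/B] holding=-
step 2 (unstack(D, A)): towers=[A; C; E/B] holding=D
step 3 (putdown(D)): towers=[A; C; D; E/B] holding=-

towers=[A; C; D; E/B] holding=-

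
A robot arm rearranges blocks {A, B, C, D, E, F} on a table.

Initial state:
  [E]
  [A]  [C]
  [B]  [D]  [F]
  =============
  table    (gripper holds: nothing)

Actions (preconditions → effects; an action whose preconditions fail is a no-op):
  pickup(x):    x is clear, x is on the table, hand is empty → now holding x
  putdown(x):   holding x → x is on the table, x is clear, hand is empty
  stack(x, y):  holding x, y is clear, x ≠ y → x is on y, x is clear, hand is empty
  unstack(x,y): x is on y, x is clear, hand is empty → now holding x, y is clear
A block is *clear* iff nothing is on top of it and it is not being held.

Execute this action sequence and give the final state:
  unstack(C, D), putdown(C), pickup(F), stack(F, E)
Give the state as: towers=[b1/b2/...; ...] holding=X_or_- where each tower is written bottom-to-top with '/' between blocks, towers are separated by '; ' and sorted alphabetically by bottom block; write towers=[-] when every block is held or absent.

step 1 (unstack(C, D)): towers=[B/A/E; D; F] holding=C
step 2 (putdown(C)): towers=[B/A/E; C; D; F] holding=-
step 3 (pickup(F)): towers=[B/A/E; C; D] holding=F
step 4 (stack(F, E)): towers=[B/A/E/F; C; D] holding=-

towers=[B/A/E/F; C; D] holding=-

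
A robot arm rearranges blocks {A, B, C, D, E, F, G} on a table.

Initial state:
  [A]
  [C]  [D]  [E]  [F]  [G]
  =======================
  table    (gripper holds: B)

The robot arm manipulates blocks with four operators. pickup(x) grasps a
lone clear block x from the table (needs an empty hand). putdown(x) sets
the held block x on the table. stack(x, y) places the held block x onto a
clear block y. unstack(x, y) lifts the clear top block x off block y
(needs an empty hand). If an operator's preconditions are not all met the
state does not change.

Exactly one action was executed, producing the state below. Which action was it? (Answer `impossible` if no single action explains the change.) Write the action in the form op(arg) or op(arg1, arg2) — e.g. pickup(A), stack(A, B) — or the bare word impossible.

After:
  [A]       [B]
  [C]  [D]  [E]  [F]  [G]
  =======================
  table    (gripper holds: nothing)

stack(B, E)

target: towers=[C/A; D; E/B; F; G] holding=-
        putdown(B) → towers=[B; C/A; D; E; F; G] holding=-
       stack(B, F) → towers=[C/A; D; E; F/B; G] holding=-
       stack(B, G) → towers=[C/A; D; E; F; G/B] holding=-
       stack(B, D) → towers=[C/A; D/B; E; F; G] holding=-
       stack(B, A) → towers=[C/A/B; D; E; F; G] holding=-
       stack(B, E) → towers=[C/A; D; E/B; F; G] holding=-  ← match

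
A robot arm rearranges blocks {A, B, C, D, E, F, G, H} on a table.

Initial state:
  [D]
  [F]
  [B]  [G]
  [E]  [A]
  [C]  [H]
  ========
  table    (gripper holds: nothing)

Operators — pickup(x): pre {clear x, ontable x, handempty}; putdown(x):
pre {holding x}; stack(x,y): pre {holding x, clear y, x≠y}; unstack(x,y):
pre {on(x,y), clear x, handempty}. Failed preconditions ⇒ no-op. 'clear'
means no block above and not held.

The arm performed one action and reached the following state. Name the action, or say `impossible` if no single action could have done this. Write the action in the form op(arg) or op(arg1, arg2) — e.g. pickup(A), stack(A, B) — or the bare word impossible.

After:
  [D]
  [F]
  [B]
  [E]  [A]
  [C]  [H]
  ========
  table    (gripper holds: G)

unstack(G, A)

target: towers=[C/E/B/F/D; H/A] holding=G
     unstack(G, A) → towers=[C/E/B/F/D; H/A] holding=G  ← match
     unstack(D, F) → towers=[C/E/B/F; H/A/G] holding=D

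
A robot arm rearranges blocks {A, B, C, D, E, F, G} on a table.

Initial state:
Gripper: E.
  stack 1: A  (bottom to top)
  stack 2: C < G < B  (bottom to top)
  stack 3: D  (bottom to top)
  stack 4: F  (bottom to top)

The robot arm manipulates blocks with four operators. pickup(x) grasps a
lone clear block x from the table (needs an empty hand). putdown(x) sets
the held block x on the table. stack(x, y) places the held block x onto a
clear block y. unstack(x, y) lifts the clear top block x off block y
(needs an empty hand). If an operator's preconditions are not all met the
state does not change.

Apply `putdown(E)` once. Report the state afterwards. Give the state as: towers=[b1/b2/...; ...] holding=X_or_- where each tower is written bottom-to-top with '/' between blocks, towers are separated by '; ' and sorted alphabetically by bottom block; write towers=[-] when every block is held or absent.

before: towers=[A; C/G/B; D; F] holding=E
pre[putdown(E)]: holding(E) yes
all met → apply putdown(E)
after:  towers=[A; C/G/B; D; E; F] holding=-

towers=[A; C/G/B; D; E; F] holding=-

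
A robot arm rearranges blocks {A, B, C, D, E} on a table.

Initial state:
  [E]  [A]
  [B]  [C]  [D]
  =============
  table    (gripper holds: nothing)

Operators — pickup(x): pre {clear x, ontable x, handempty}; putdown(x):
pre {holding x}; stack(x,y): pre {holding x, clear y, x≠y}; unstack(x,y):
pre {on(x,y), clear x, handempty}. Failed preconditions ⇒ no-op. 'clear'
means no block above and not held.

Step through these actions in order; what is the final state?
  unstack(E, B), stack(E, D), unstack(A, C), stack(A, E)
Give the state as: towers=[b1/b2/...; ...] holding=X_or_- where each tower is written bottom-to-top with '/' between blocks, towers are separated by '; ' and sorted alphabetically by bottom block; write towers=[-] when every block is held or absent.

step 1 (unstack(E, B)): towers=[B; C/A; D] holding=E
step 2 (stack(E, D)): towers=[B; C/A; D/E] holding=-
step 3 (unstack(A, C)): towers=[B; C; D/E] holding=A
step 4 (stack(A, E)): towers=[B; C; D/E/A] holding=-

towers=[B; C; D/E/A] holding=-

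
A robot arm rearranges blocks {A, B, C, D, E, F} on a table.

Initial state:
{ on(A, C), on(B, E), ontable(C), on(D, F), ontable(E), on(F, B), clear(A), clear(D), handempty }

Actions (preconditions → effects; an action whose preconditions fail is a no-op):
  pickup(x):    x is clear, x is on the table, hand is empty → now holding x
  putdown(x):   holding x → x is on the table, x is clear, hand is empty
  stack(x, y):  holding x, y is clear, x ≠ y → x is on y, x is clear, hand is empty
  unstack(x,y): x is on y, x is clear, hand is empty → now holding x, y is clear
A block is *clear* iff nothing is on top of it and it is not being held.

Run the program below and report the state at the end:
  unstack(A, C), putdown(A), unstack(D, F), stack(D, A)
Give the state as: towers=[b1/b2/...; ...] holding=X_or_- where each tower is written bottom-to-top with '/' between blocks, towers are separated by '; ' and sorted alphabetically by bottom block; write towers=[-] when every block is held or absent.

towers=[A/D; C; E/B/F] holding=-

step 1 (unstack(A, C)): towers=[C; E/B/F/D] holding=A
step 2 (putdown(A)): towers=[A; C; E/B/F/D] holding=-
step 3 (unstack(D, F)): towers=[A; C; E/B/F] holding=D
step 4 (stack(D, A)): towers=[A/D; C; E/B/F] holding=-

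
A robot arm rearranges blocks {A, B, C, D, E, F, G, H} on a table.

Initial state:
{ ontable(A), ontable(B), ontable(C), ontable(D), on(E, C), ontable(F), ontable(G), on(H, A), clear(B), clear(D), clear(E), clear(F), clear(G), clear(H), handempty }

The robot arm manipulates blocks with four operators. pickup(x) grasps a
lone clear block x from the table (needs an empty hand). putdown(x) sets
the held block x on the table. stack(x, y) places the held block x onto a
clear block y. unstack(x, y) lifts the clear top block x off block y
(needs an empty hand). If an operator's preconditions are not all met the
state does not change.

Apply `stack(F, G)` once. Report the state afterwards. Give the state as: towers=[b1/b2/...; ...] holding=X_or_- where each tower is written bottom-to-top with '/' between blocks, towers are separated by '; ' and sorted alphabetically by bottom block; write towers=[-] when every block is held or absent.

towers=[A/H; B; C/E; D; F; G] holding=-

before: towers=[A/H; B; C/E; D; F; G] holding=-
pre[stack(F, G)]: holding(F) ✗, clear(G) ✓, F≠G ✓
holding(F) unmet → stack(F, G) is a no-op
after:  towers=[A/H; B; C/E; D; F; G] holding=-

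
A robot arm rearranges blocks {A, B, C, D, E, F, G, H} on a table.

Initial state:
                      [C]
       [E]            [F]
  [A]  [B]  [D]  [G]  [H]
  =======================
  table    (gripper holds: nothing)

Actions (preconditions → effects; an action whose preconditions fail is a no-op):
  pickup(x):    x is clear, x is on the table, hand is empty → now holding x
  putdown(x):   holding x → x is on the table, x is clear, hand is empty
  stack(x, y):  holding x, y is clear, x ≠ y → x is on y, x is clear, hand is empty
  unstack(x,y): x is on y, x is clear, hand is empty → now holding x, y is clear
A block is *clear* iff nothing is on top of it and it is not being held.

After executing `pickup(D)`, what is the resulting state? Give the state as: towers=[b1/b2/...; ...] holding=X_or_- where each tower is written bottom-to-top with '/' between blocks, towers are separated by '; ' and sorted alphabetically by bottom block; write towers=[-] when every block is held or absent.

before: towers=[A; B/E; D; G; H/F/C] holding=-
pre[pickup(D)]: clear(D) yes, ontable(D) yes, handempty yes
all met → apply pickup(D)
after:  towers=[A; B/E; G; H/F/C] holding=D

towers=[A; B/E; G; H/F/C] holding=D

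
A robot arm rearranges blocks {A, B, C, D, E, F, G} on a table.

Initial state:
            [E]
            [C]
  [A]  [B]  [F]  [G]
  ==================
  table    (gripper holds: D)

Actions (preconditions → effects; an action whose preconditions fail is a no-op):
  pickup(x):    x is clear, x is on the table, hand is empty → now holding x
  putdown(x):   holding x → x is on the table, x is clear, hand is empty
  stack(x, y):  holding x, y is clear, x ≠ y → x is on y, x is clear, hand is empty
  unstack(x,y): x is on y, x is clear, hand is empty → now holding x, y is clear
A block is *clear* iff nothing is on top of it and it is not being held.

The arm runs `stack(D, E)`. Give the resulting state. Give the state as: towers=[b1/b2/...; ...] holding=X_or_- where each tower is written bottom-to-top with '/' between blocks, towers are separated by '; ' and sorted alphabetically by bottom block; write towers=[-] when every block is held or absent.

towers=[A; B; F/C/E/D; G] holding=-

before: towers=[A; B; F/C/E; G] holding=D
pre[stack(D, E)]: holding(D) ✓, clear(E) ✓, D≠E ✓
all met → apply stack(D, E)
after:  towers=[A; B; F/C/E/D; G] holding=-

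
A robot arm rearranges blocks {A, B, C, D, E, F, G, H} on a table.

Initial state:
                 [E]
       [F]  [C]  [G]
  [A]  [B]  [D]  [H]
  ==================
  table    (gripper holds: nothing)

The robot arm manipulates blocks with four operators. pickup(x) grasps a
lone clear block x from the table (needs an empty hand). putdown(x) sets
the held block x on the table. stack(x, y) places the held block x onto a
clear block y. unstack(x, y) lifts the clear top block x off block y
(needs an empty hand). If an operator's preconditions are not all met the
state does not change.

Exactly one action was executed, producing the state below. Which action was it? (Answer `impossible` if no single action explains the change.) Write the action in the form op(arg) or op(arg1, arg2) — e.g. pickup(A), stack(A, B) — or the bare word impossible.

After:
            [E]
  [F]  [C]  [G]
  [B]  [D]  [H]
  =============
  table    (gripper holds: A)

pickup(A)

target: towers=[B/F; D/C; H/G/E] holding=A
         pickup(A) → towers=[B/F; D/C; H/G/E] holding=A  ← match
     unstack(E, G) → towers=[A; B/F; D/C; H/G] holding=E
     unstack(F, B) → towers=[A; B; D/C; H/G/E] holding=F
     unstack(C, D) → towers=[A; B/F; D; H/G/E] holding=C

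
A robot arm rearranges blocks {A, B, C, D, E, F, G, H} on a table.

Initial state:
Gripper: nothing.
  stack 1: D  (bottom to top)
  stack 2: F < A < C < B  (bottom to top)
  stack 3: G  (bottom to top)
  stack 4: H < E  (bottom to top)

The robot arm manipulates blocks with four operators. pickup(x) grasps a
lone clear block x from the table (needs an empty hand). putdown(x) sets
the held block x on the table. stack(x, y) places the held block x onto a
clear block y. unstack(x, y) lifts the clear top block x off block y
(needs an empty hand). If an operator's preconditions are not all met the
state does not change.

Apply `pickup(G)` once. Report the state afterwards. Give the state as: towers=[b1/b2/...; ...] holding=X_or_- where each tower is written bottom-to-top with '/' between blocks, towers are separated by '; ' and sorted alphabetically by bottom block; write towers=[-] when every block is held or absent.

before: towers=[D; F/A/C/B; G; H/E] holding=-
pre[pickup(G)]: clear(G) yes, ontable(G) yes, handempty yes
all met → apply pickup(G)
after:  towers=[D; F/A/C/B; H/E] holding=G

towers=[D; F/A/C/B; H/E] holding=G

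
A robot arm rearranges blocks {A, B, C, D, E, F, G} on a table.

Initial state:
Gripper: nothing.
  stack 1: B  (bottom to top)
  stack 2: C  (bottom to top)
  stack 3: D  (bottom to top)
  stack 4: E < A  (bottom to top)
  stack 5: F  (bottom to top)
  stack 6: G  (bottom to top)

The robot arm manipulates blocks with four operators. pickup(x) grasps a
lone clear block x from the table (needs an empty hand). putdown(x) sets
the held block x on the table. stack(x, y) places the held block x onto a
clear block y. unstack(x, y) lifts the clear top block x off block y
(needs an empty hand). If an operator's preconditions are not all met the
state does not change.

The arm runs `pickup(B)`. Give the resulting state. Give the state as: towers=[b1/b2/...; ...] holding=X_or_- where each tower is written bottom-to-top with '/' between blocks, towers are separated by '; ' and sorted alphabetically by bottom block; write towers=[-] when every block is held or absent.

before: towers=[B; C; D; E/A; F; G] holding=-
pre[pickup(B)]: clear(B) yes, ontable(B) yes, handempty yes
all met → apply pickup(B)
after:  towers=[C; D; E/A; F; G] holding=B

towers=[C; D; E/A; F; G] holding=B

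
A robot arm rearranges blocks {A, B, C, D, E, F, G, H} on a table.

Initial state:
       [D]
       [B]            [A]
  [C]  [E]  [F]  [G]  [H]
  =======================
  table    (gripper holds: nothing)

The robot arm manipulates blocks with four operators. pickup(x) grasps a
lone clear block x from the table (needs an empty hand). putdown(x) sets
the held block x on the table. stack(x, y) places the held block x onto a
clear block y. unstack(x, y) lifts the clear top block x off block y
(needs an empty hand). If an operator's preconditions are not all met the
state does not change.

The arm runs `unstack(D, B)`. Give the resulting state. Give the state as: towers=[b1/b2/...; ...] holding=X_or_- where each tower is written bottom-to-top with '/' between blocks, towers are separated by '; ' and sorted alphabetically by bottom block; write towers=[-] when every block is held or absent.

before: towers=[C; E/B/D; F; G; H/A] holding=-
pre[unstack(D, B)]: on(D,B) ok, clear(D) ok, handempty ok
all met → apply unstack(D, B)
after:  towers=[C; E/B; F; G; H/A] holding=D

towers=[C; E/B; F; G; H/A] holding=D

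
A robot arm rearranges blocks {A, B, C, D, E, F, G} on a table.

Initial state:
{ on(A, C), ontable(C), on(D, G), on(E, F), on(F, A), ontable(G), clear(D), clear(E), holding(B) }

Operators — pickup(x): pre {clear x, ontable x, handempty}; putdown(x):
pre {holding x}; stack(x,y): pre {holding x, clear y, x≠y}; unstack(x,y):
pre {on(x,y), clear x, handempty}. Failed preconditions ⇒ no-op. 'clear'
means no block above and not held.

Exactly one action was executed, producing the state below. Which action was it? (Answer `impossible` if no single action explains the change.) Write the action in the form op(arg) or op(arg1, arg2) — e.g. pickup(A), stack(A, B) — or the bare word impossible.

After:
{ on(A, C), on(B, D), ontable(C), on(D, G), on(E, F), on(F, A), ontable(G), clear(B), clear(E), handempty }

target: towers=[C/A/F/E; G/D/B] holding=-
        putdown(B) → towers=[B; C/A/F/E; G/D] holding=-
       stack(B, D) → towers=[C/A/F/E; G/D/B] holding=-  ← match
       stack(B, E) → towers=[C/A/F/E/B; G/D] holding=-

stack(B, D)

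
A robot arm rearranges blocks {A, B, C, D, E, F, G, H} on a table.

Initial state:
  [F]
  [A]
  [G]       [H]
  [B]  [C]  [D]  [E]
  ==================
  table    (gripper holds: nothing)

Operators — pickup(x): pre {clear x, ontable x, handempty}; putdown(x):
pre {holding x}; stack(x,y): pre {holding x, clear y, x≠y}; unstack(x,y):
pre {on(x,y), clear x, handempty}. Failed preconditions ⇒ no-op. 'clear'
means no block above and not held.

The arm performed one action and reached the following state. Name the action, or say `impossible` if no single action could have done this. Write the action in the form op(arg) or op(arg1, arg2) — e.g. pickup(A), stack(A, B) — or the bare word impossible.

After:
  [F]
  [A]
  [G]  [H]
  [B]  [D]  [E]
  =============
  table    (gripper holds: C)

target: towers=[B/G/A/F; D/H; E] holding=C
         pickup(E) → towers=[B/G/A/F; C; D/H] holding=E
     unstack(H, D) → towers=[B/G/A/F; C; D; E] holding=H
     unstack(F, A) → towers=[B/G/A; C; D/H; E] holding=F
         pickup(C) → towers=[B/G/A/F; D/H; E] holding=C  ← match

pickup(C)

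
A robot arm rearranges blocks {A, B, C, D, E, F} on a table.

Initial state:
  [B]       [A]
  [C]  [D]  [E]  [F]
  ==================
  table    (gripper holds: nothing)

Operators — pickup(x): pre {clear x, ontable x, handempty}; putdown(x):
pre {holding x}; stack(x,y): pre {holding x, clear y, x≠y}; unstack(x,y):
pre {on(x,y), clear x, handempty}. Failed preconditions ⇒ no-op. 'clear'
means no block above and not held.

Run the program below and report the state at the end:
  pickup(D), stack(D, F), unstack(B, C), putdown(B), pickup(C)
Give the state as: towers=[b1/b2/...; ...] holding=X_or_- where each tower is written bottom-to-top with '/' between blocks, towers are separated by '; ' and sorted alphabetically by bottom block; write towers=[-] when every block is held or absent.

towers=[B; E/A; F/D] holding=C

step 1 (pickup(D)): towers=[C/B; E/A; F] holding=D
step 2 (stack(D, F)): towers=[C/B; E/A; F/D] holding=-
step 3 (unstack(B, C)): towers=[C; E/A; F/D] holding=B
step 4 (putdown(B)): towers=[B; C; E/A; F/D] holding=-
step 5 (pickup(C)): towers=[B; E/A; F/D] holding=C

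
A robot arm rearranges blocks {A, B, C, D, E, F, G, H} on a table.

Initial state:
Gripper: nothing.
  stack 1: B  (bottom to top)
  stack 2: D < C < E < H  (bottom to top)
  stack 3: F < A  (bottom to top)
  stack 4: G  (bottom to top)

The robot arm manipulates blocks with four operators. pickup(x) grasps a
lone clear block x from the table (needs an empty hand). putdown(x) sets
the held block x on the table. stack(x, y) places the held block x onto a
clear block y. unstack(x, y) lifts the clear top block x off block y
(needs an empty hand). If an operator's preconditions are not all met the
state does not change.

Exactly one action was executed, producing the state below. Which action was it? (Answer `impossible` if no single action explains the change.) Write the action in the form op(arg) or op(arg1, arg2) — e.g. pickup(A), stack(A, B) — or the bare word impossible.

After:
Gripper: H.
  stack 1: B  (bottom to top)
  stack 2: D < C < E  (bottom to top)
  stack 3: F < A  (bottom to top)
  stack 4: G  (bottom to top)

target: towers=[B; D/C/E; F/A; G] holding=H
         pickup(G) → towers=[B; D/C/E/H; F/A] holding=G
     unstack(A, F) → towers=[B; D/C/E/H; F; G] holding=A
     unstack(H, E) → towers=[B; D/C/E; F/A; G] holding=H  ← match
         pickup(B) → towers=[D/C/E/H; F/A; G] holding=B

unstack(H, E)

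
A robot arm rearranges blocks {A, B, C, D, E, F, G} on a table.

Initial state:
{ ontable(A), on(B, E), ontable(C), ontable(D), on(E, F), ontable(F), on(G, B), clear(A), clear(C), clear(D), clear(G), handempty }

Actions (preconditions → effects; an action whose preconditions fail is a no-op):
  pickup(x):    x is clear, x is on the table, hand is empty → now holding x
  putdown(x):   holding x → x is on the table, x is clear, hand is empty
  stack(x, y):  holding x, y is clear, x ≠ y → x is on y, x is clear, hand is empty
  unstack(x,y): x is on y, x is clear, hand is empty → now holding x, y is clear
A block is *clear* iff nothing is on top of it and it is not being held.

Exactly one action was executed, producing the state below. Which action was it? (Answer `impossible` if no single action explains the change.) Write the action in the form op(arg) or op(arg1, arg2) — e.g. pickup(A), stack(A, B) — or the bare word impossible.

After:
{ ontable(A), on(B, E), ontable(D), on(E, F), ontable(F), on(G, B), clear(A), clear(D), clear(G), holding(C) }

target: towers=[A; D; F/E/B/G] holding=C
     unstack(G, B) → towers=[A; C; D; F/E/B] holding=G
         pickup(D) → towers=[A; C; F/E/B/G] holding=D
         pickup(A) → towers=[C; D; F/E/B/G] holding=A
         pickup(C) → towers=[A; D; F/E/B/G] holding=C  ← match

pickup(C)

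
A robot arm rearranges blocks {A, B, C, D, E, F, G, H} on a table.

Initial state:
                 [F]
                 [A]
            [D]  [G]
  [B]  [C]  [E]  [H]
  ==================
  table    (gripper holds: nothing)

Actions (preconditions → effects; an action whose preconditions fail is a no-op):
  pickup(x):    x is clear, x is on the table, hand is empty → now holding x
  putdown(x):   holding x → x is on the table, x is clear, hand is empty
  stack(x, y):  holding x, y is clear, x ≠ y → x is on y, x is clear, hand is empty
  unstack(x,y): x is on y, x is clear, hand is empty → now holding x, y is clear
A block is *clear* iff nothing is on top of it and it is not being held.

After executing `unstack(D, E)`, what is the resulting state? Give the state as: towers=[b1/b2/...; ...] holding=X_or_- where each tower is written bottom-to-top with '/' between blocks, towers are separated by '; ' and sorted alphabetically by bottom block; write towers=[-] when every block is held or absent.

towers=[B; C; E; H/G/A/F] holding=D

before: towers=[B; C; E/D; H/G/A/F] holding=-
pre[unstack(D, E)]: on(D,E) yes, clear(D) yes, handempty yes
all met → apply unstack(D, E)
after:  towers=[B; C; E; H/G/A/F] holding=D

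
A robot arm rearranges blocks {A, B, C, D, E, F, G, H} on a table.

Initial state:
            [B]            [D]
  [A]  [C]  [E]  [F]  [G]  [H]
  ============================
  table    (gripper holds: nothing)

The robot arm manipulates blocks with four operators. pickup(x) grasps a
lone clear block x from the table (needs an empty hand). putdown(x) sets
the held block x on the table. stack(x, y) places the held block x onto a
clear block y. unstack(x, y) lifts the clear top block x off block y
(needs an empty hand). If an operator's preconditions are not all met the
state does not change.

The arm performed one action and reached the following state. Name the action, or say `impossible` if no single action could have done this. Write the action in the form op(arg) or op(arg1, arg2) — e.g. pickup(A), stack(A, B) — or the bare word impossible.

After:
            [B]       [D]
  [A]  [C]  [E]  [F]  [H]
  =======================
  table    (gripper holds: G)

target: towers=[A; C; E/B; F; H/D] holding=G
         pickup(G) → towers=[A; C; E/B; F; H/D] holding=G  ← match
         pickup(A) → towers=[C; E/B; F; G; H/D] holding=A
     unstack(B, E) → towers=[A; C; E; F; G; H/D] holding=B
         pickup(F) → towers=[A; C; E/B; G; H/D] holding=F
     unstack(D, H) → towers=[A; C; E/B; F; G; H] holding=D
         pickup(C) → towers=[A; E/B; F; G; H/D] holding=C

pickup(G)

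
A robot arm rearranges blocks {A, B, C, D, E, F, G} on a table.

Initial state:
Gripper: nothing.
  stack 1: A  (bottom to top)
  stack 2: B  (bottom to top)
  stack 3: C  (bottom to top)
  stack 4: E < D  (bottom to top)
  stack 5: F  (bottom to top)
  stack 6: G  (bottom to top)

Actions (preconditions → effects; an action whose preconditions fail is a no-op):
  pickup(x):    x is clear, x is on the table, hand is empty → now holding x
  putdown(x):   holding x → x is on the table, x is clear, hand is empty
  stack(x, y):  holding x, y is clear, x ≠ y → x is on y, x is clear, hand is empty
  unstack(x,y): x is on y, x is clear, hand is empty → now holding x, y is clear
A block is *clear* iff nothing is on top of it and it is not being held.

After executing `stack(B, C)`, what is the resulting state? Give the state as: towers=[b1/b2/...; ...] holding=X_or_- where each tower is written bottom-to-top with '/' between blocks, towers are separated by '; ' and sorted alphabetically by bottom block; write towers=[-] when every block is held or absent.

before: towers=[A; B; C; E/D; F; G] holding=-
pre[stack(B, C)]: holding(B) ✗, clear(C) ✓, B≠C ✓
holding(B) unmet → stack(B, C) is a no-op
after:  towers=[A; B; C; E/D; F; G] holding=-

towers=[A; B; C; E/D; F; G] holding=-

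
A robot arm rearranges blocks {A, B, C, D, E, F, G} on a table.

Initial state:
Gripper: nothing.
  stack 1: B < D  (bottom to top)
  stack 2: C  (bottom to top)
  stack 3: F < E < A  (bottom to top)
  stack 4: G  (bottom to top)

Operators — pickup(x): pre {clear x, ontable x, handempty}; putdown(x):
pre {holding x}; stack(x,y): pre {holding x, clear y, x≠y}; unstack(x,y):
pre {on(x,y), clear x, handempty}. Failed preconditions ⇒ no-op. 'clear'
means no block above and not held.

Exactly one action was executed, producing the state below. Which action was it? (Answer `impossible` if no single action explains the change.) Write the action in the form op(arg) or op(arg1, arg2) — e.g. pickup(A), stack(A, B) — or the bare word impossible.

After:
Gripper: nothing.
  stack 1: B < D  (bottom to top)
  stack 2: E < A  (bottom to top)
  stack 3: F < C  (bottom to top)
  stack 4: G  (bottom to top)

impossible

target: towers=[B/D; E/A; F/C; G] holding=-
         pickup(G) → towers=[B/D; C; F/E/A] holding=G
     unstack(D, B) → towers=[B; C; F/E/A; G] holding=D
     unstack(A, E) → towers=[B/D; C; F/E; G] holding=A
         pickup(C) → towers=[B/D; F/E/A; G] holding=C
none of the 4 applicable actions match → impossible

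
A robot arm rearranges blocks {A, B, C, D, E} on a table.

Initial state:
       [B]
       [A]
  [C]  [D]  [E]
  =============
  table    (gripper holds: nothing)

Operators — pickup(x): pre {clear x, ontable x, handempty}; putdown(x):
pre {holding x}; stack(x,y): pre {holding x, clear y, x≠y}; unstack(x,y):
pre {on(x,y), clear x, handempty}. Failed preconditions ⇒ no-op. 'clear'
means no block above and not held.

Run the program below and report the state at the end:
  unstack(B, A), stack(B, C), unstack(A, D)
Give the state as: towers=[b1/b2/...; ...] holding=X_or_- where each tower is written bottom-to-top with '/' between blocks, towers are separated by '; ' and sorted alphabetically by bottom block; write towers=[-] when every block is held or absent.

towers=[C/B; D; E] holding=A

step 1 (unstack(B, A)): towers=[C; D/A; E] holding=B
step 2 (stack(B, C)): towers=[C/B; D/A; E] holding=-
step 3 (unstack(A, D)): towers=[C/B; D; E] holding=A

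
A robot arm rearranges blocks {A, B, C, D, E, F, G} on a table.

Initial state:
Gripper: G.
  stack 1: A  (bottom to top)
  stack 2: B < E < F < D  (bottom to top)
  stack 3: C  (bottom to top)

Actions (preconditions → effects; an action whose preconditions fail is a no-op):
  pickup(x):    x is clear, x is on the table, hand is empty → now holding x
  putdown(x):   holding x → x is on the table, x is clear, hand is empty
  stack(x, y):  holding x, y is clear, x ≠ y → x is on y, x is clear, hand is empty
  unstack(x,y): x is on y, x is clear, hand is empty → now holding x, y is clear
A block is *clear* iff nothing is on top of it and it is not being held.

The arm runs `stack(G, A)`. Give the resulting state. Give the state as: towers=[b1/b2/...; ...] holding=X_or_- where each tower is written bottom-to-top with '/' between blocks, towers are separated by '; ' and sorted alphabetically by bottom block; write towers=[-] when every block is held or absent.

before: towers=[A; B/E/F/D; C] holding=G
pre[stack(G, A)]: holding(G) yes, clear(A) yes, G≠A yes
all met → apply stack(G, A)
after:  towers=[A/G; B/E/F/D; C] holding=-

towers=[A/G; B/E/F/D; C] holding=-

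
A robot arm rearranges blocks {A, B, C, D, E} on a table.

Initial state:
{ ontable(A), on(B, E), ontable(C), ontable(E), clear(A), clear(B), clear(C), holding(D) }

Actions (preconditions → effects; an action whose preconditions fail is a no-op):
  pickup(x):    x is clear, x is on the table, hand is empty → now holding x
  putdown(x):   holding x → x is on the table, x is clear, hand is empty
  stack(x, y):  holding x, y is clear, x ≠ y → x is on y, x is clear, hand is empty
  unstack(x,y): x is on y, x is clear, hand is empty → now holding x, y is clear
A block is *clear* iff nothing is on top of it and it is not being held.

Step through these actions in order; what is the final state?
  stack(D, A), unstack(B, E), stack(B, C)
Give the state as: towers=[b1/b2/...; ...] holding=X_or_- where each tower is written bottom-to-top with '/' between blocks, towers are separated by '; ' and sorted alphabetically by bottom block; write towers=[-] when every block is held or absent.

step 1 (stack(D, A)): towers=[A/D; C; E/B] holding=-
step 2 (unstack(B, E)): towers=[A/D; C; E] holding=B
step 3 (stack(B, C)): towers=[A/D; C/B; E] holding=-

towers=[A/D; C/B; E] holding=-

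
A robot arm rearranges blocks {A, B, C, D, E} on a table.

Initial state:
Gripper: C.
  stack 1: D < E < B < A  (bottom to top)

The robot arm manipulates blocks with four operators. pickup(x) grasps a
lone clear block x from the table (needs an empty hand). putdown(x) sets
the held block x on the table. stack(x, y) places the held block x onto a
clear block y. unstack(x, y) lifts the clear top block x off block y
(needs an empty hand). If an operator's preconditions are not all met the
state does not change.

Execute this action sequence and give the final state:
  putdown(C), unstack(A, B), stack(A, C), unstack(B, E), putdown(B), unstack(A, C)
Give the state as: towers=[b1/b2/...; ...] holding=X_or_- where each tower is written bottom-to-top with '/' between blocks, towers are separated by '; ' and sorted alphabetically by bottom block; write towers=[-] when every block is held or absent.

step 1 (putdown(C)): towers=[C; D/E/B/A] holding=-
step 2 (unstack(A, B)): towers=[C; D/E/B] holding=A
step 3 (stack(A, C)): towers=[C/A; D/E/B] holding=-
step 4 (unstack(B, E)): towers=[C/A; D/E] holding=B
step 5 (putdown(B)): towers=[B; C/A; D/E] holding=-
step 6 (unstack(A, C)): towers=[B; C; D/E] holding=A

towers=[B; C; D/E] holding=A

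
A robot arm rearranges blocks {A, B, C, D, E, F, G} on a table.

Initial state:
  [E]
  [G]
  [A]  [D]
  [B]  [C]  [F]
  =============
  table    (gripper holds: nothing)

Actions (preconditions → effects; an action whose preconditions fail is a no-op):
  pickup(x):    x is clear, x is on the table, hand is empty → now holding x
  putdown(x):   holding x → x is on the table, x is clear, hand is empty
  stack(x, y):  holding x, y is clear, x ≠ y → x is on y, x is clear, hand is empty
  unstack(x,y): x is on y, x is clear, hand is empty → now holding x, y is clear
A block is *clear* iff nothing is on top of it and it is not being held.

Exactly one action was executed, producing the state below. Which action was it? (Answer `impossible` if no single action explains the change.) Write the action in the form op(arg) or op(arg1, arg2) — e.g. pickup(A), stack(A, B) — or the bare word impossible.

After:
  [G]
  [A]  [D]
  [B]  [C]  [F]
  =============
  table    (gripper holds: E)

target: towers=[B/A/G; C/D; F] holding=E
         pickup(F) → towers=[B/A/G/E; C/D] holding=F
     unstack(D, C) → towers=[B/A/G/E; C; F] holding=D
     unstack(E, G) → towers=[B/A/G; C/D; F] holding=E  ← match

unstack(E, G)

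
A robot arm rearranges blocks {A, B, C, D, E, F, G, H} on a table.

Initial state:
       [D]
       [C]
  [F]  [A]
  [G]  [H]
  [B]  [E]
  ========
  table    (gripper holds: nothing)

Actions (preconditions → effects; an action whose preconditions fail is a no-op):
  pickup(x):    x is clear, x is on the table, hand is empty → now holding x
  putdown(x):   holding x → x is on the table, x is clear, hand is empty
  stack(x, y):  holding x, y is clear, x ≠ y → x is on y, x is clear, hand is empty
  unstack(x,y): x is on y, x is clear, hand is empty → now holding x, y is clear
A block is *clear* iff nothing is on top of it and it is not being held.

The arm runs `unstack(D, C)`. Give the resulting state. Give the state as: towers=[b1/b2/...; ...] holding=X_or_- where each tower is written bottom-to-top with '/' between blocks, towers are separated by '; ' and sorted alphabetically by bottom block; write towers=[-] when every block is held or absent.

towers=[B/G/F; E/H/A/C] holding=D

before: towers=[B/G/F; E/H/A/C/D] holding=-
pre[unstack(D, C)]: on(D,C) ok, clear(D) ok, handempty ok
all met → apply unstack(D, C)
after:  towers=[B/G/F; E/H/A/C] holding=D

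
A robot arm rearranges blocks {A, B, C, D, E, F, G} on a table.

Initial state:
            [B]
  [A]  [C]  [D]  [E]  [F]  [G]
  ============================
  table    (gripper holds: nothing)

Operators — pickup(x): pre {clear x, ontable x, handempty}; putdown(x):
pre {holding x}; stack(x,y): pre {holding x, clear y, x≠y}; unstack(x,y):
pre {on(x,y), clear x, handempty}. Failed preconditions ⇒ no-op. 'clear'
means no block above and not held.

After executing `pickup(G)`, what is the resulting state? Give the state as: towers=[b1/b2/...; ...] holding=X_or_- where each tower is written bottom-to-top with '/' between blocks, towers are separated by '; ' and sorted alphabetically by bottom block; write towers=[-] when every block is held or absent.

towers=[A; C; D/B; E; F] holding=G

before: towers=[A; C; D/B; E; F; G] holding=-
pre[pickup(G)]: clear(G) ✓, ontable(G) ✓, handempty ✓
all met → apply pickup(G)
after:  towers=[A; C; D/B; E; F] holding=G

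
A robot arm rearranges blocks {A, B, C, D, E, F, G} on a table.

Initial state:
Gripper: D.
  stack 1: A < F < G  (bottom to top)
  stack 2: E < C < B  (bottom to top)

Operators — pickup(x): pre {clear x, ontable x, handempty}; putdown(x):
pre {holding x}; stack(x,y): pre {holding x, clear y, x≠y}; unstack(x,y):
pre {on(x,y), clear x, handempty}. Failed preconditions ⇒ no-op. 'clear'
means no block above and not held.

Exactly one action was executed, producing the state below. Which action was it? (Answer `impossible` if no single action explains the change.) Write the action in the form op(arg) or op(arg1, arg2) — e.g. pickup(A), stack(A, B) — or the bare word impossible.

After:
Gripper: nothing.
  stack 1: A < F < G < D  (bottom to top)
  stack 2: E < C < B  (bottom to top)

stack(D, G)

target: towers=[A/F/G/D; E/C/B] holding=-
        putdown(D) → towers=[A/F/G; D; E/C/B] holding=-
       stack(D, B) → towers=[A/F/G; E/C/B/D] holding=-
       stack(D, G) → towers=[A/F/G/D; E/C/B] holding=-  ← match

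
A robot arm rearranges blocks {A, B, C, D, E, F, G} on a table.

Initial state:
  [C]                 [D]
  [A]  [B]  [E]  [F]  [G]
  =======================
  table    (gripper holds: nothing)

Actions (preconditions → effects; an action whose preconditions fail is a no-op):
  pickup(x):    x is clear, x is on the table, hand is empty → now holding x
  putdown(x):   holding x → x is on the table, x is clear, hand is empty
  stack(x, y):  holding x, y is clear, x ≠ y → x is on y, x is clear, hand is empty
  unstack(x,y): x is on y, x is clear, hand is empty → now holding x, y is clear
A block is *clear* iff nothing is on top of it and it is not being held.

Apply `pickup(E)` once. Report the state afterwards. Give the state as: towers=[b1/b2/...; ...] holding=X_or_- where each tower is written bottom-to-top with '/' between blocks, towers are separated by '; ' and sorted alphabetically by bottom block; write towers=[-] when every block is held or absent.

before: towers=[A/C; B; E; F; G/D] holding=-
pre[pickup(E)]: clear(E) ✓, ontable(E) ✓, handempty ✓
all met → apply pickup(E)
after:  towers=[A/C; B; F; G/D] holding=E

towers=[A/C; B; F; G/D] holding=E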